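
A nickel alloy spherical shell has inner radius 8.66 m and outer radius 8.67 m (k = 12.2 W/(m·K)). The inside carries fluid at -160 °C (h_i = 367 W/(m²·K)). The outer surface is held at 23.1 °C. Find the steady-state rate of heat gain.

Resistance network (inner→outer):
  R_conv,in = 1/(4πr²h) = 1/(4π·8.66²·367) = 2.891×10^-6 K/W
  R_nickel alloy = (1/8.66 − 1/8.67)/(4πk) = 1.332×10^-4/(4π·12.2) = 8.687×10^-7 K/W
ΣR = 2.891×10^-6 + 8.687×10^-7 = 3.760×10^-6 K/W
Q = ΔT/ΣR = (-160 °C − 23.1 °C)/3.760×10^-6 = -4.87×10^7 W
(Negative Q ⇒ heat flows inward; heat gain = 4.87×10^7 W.)

Q = 48700 kW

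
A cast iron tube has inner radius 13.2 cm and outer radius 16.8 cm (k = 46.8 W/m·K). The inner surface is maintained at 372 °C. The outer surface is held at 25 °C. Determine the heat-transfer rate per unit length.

Q' = 2πk·ΔT/ln(r₂/r₁) = 2π × 46.8 × 347 / ln(0.168/0.132) = 4.23×10^5 W/m

Q' = 423 kW/m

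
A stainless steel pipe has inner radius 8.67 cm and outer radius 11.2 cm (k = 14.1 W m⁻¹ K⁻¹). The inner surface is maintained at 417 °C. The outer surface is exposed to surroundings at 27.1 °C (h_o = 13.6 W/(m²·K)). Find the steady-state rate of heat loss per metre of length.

Treat each layer as a resistance in series:
  R'_stainless steel = ln(0.112/0.0867)/(2πk) = 0.2560/(2π·14.1) = 0.002890 m·K/W
  R'_conv,out = 1/(2πr h) = 1/(2π·0.112·13.6) = 0.1045 m·K/W
ΣR = 0.002890 + 0.1045 = 0.1074 m·K/W
Q' = ΔT/ΣR = (417 °C − 27.1 °C)/0.1074 = 3630 W/m

Q' = 3.63 kW/m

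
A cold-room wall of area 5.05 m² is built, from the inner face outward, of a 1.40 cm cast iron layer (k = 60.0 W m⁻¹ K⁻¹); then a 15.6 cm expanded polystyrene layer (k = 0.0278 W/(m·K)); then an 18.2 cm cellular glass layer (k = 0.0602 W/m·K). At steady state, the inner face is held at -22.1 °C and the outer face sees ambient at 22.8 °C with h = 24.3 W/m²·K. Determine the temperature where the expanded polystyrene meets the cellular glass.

T = 6.94 °C

Treat each layer as a resistance in series:
  R_cast iron = L/(kA) = 0.0140/(60.0·5.05) = 4.620×10^-5 K/W
  R_expanded polystyrene = L/(kA) = 0.156/(0.0278·5.05) = 1.111 K/W
  R_cellular glass = L/(kA) = 0.182/(0.0602·5.05) = 0.5987 K/W
  R_conv,out = 1/(hA) = 1/(24.3·5.05) = 0.008149 K/W
ΣR = 4.620×10^-5 + 1.111 + 0.5987 + 0.008149 = 1.718 K/W
Q = ΔT/ΣR = (-22.1 °C − 22.8 °C)/1.718 = -26.14 W
From the inner boundary to the expanded polystyrene/cellular glass interface, ΣR_partial = 1.111 K/W.
T_interface = T_in − Q·ΣR_partial = -22.1 °C − (-26.14)(1.111) = 6.94 °C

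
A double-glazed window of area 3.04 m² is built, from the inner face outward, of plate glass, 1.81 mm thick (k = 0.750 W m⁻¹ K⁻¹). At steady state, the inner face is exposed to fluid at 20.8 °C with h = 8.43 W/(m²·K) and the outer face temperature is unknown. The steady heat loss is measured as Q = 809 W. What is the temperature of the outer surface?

Sum the resistances:
  R_conv,in = 1/(hA) = 1/(8.43·3.04) = 0.03902 K/W
  R_plate glass = L/(kA) = 0.00181/(0.750·3.04) = 7.939×10^-4 K/W
ΣR = 0.03981 K/W
ΔT = Q·ΣR = 809 × 0.03981 = 32.21 K
Heat flows outward, so T_out = T_in − ΔT = 20.8 − 32.21 = -11.4 °C

T_out = -11.4 °C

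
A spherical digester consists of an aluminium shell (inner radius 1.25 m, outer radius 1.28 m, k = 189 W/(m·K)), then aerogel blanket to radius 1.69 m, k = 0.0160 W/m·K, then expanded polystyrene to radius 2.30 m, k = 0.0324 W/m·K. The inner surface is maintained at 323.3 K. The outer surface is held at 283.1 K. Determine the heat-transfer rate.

Treat each layer as a resistance in series:
  R_aluminium = (1/1.25 − 1/1.28)/(4πk) = 0.01875/(4π·189) = 7.895×10^-6 K/W
  R_aerogel blanket = (1/1.28 − 1/1.69)/(4πk) = 0.1895/(4π·0.0160) = 0.9427 K/W
  R_expanded polystyrene = (1/1.69 − 1/2.30)/(4πk) = 0.1569/(4π·0.0324) = 0.3854 K/W
ΣR = 7.895×10^-6 + 0.9427 + 0.3854 = 1.328 K/W
Q = ΔT/ΣR = (323.3 K − 283.1 K)/1.328 = 30.3 W

Q = 30.3 W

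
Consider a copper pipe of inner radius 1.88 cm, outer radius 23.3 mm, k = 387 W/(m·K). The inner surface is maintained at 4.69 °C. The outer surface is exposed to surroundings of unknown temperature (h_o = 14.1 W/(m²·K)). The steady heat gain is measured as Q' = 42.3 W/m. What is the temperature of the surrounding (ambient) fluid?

T_out = 25.2 °C

Series resistances:
  R'_copper = ln(0.0233/0.0188)/(2πk) = 0.2146/(2π·387) = 8.825×10^-5 m·K/W
  R'_conv,out = 1/(2πr h) = 1/(2π·0.0233·14.1) = 0.4844 m·K/W
ΣR = 0.4845 m·K/W
ΔT = Q'·ΣR = 42.3 × 0.4845 = 20.49 K
Heat flows inward, so T_out = T_in + ΔT = 4.69 + 20.49 = 25.2 °C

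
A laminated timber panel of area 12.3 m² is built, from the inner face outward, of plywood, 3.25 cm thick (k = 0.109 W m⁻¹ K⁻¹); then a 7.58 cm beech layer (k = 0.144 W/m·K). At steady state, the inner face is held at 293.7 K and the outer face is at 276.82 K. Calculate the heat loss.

Series thermal resistances, inner to outer:
  R_plywood = L/(kA) = 0.0325/(0.109·12.3) = 0.02424 K/W
  R_beech = L/(kA) = 0.0758/(0.144·12.3) = 0.04280 K/W
ΣR = 0.02424 + 0.04280 = 0.06704 K/W
Q = ΔT/ΣR = (293.7 K − 276.82 K)/0.06704 = 252 W

Q = 252 W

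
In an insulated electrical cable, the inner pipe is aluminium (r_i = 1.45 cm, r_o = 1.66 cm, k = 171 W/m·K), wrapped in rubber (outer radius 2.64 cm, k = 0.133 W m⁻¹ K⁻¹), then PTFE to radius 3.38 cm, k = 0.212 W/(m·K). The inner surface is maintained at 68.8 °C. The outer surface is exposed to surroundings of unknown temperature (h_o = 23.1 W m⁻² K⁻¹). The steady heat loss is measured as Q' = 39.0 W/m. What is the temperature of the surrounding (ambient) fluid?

T_out = 32.0 °C

Series resistances:
  R'_aluminium = ln(0.0166/0.0145)/(2πk) = 0.1353/(2π·171) = 1.259×10^-4 m·K/W
  R'_rubber = ln(0.0264/0.0166)/(2πk) = 0.4640/(2π·0.133) = 0.5552 m·K/W
  R'_PTFE = ln(0.0338/0.0264)/(2πk) = 0.2471/(2π·0.212) = 0.1855 m·K/W
  R'_conv,out = 1/(2πr h) = 1/(2π·0.0338·23.1) = 0.2038 m·K/W
ΣR = 0.9447 m·K/W
ΔT = Q'·ΣR = 39.0 × 0.9447 = 36.84 K
Heat flows outward, so T_out = T_in − ΔT = 68.8 − 36.84 = 32.0 °C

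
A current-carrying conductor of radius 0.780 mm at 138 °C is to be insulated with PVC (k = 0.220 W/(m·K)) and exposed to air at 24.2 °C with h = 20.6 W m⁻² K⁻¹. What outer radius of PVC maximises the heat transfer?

r_cr = 1.07 cm

For a cylinder, r_cr = k_ins/h = 0.220/20.6 = 0.0107 m = 1.07 cm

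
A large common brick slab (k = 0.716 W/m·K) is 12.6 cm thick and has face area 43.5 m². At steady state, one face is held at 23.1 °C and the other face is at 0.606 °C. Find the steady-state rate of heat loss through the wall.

Q = 5.56 kW

Q = kA·ΔT/L = 0.716 × 43.5 × |23.1 °C − 0.606 °C| / 0.126 = 5560 W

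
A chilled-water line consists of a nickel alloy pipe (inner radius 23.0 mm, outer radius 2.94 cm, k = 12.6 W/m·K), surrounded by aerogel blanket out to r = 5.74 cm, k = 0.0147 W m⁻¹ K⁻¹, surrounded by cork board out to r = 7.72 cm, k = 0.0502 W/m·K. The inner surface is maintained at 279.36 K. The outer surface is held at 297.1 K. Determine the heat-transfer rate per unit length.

Resistance network (inner→outer):
  R'_nickel alloy = ln(0.0294/0.0230)/(2πk) = 0.2455/(2π·12.6) = 0.003101 m·K/W
  R'_aerogel blanket = ln(0.0574/0.0294)/(2πk) = 0.6690/(2π·0.0147) = 7.244 m·K/W
  R'_cork board = ln(0.0772/0.0574)/(2πk) = 0.2964/(2π·0.0502) = 0.9396 m·K/W
ΣR = 0.003101 + 7.244 + 0.9396 = 8.187 m·K/W
Q' = ΔT/ΣR = (279.36 K − 297.1 K)/8.187 = -2.17 W/m
(Negative Q' ⇒ heat flows inward; heat gain = 2.17 W/m.)

Q' = 2.17 W/m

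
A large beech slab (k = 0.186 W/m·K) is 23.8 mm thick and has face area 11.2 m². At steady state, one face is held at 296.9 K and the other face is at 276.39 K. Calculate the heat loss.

Q = kA·ΔT/L = 0.186 × 11.2 × |296.9 K − 276.39 K| / 0.0238 = 1800 W

Q = 1800 W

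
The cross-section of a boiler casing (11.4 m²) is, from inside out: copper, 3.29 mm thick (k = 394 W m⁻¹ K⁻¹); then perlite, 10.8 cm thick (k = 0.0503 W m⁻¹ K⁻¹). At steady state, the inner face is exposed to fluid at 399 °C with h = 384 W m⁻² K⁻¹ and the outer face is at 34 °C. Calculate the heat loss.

Q = 1940 W

Treat each layer as a resistance in series:
  R_conv,in = 1/(hA) = 1/(384·11.4) = 2.284×10^-4 K/W
  R_copper = L/(kA) = 0.00329/(394·11.4) = 7.325×10^-7 K/W
  R_perlite = L/(kA) = 0.108/(0.0503·11.4) = 0.1883 K/W
ΣR = 2.284×10^-4 + 7.325×10^-7 + 0.1883 = 0.1885 K/W
Q = ΔT/ΣR = (399 °C − 34 °C)/0.1885 = 1940 W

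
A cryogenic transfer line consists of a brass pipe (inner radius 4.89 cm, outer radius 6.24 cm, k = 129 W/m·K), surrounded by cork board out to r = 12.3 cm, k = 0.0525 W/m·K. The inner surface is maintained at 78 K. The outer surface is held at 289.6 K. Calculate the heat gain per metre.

Resistance network (inner→outer):
  R'_brass = ln(0.0624/0.0489)/(2πk) = 0.2438/(2π·129) = 3.008×10^-4 m·K/W
  R'_cork board = ln(0.123/0.0624)/(2πk) = 0.6786/(2π·0.0525) = 2.057 m·K/W
ΣR = 3.008×10^-4 + 2.057 = 2.057 m·K/W
Q' = ΔT/ΣR = (78 K − 289.6 K)/2.057 = -103 W/m
(Negative Q' ⇒ heat flows inward; heat gain = 103 W/m.)

Q' = 103 W/m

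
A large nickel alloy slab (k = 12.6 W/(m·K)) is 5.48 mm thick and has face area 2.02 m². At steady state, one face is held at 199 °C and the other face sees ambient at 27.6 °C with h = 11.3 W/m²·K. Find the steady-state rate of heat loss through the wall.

Q = 3.89 kW

Treat each layer as a resistance in series:
  R_nickel alloy = L/(kA) = 0.00548/(12.6·2.02) = 2.153×10^-4 K/W
  R_conv,out = 1/(hA) = 1/(11.3·2.02) = 0.04381 K/W
ΣR = 2.153×10^-4 + 0.04381 = 0.04403 K/W
Q = ΔT/ΣR = (199 °C − 27.6 °C)/0.04403 = 3890 W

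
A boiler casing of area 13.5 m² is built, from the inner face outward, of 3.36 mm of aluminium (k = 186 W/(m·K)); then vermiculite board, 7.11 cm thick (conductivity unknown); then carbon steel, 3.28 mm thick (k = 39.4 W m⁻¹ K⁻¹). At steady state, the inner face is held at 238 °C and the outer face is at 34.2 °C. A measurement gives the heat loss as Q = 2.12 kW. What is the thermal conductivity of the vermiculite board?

k = 0.0548 W/m·K

ΣR = ΔT/Q = |238 − 34.2|/2120 = 0.09613 K/W
Known resistances:
  R_aluminium = L/(kA) = 0.00336/(186·13.5) = 1.338×10^-6 K/W
  R_carbon steel = L/(kA) = 0.00328/(39.4·13.5) = 6.167×10^-6 K/W
R_vermiculite board = ΣR − ΣR_known = 0.09613 − 7.505×10^-6 = 0.09612 K/W
L/(kA) = 0.09612 ⇒ k = 0.0711/(0.09612·13.5) = 0.0548 W/m·K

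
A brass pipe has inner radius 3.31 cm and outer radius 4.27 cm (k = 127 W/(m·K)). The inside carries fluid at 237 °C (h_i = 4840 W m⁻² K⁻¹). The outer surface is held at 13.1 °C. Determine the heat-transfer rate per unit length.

Resistance network (inner→outer):
  R'_conv,in = 1/(2πr h) = 1/(2π·0.0331·4840) = 9.935×10^-4 m·K/W
  R'_brass = ln(0.0427/0.0331)/(2πk) = 0.2547/(2π·127) = 3.191×10^-4 m·K/W
ΣR = 9.935×10^-4 + 3.191×10^-4 = 0.001313 m·K/W
Q' = ΔT/ΣR = (237 °C − 13.1 °C)/0.001313 = 1.71×10^5 W/m

Q' = 171 kW/m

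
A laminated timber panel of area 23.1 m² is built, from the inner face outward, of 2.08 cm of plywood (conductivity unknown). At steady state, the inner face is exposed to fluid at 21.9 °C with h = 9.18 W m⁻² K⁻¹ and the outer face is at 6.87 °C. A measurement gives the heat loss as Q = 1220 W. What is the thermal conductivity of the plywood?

ΣR = ΔT/Q = |21.9 − 6.87|/1220 = 0.01232 K/W
Known resistances:
  R_conv,in = 1/(hA) = 1/(9.18·23.1) = 0.004716 K/W
R_plywood = ΣR − ΣR_known = 0.01232 − 0.004716 = 0.007604 K/W
L/(kA) = 0.007604 ⇒ k = 0.0208/(0.007604·23.1) = 0.118 W/m·K

k = 0.118 W/m·K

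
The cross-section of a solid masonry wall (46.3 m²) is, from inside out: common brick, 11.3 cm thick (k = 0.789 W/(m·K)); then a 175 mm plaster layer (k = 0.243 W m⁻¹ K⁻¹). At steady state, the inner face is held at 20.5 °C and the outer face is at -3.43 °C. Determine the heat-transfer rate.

Q = 1280 W

Series thermal resistances, inner to outer:
  R_common brick = L/(kA) = 0.113/(0.789·46.3) = 0.003093 K/W
  R_plaster = L/(kA) = 0.175/(0.243·46.3) = 0.01555 K/W
ΣR = 0.003093 + 0.01555 = 0.01864 K/W
Q = ΔT/ΣR = (20.5 °C − -3.43 °C)/0.01864 = 1280 W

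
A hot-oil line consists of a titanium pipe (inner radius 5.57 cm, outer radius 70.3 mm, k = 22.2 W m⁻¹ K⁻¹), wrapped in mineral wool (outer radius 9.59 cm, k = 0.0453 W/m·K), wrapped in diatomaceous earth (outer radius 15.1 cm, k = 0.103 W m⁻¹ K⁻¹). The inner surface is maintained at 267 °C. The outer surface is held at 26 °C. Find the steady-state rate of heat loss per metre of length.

Series thermal resistances, inner to outer:
  R'_titanium = ln(0.0703/0.0557)/(2πk) = 0.2328/(2π·22.2) = 0.001669 m·K/W
  R'_mineral wool = ln(0.0959/0.0703)/(2πk) = 0.3105/(2π·0.0453) = 1.091 m·K/W
  R'_diatomaceous earth = ln(0.151/0.0959)/(2πk) = 0.4540/(2π·0.103) = 0.7015 m·K/W
ΣR = 0.001669 + 1.091 + 0.7015 = 1.794 m·K/W
Q' = ΔT/ΣR = (267 °C − 26 °C)/1.794 = 134 W/m

Q' = 134 W/m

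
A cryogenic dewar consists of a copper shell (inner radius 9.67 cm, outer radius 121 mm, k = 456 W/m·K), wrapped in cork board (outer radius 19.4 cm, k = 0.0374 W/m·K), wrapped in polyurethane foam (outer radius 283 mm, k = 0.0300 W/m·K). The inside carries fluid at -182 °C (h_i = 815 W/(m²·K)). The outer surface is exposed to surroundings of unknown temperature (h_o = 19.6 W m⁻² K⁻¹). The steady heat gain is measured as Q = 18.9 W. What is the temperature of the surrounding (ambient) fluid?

T_out = 25.5 °C

Sum the resistances:
  R_conv,in = 1/(4πr²h) = 1/(4π·0.0967²·815) = 0.01044 K/W
  R_copper = (1/0.0967 − 1/0.121)/(4πk) = 2.077/(4π·456) = 3.624×10^-4 K/W
  R_cork board = (1/0.121 − 1/0.194)/(4πk) = 3.110/(4π·0.0374) = 6.617 K/W
  R_polyurethane foam = (1/0.194 − 1/0.283)/(4πk) = 1.621/(4π·0.0300) = 4.300 K/W
  R_conv,out = 1/(4πr²h) = 1/(4π·0.283²·19.6) = 0.05069 K/W
ΣR = 10.98 K/W
ΔT = Q·ΣR = 18.9 × 10.98 = 207.5 K
Heat flows inward, so T_out = T_in + ΔT = -182 + 207.5 = 25.5 °C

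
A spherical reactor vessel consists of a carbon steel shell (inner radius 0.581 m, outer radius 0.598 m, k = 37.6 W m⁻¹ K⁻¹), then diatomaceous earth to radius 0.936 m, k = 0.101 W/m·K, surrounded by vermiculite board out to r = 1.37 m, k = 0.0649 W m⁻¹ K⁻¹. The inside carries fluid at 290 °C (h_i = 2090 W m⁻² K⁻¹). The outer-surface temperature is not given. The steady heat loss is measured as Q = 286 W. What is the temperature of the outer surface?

T_out = 35.2 °C

Sum the resistances:
  R_conv,in = 1/(4πr²h) = 1/(4π·0.581²·2090) = 1.128×10^-4 K/W
  R_carbon steel = (1/0.581 − 1/0.598)/(4πk) = 0.04893/(4π·37.6) = 1.036×10^-4 K/W
  R_diatomaceous earth = (1/0.598 − 1/0.936)/(4πk) = 0.6039/(4π·0.101) = 0.4758 K/W
  R_vermiculite board = (1/0.936 − 1/1.37)/(4πk) = 0.3384/(4π·0.0649) = 0.4150 K/W
ΣR = 0.8910 K/W
ΔT = Q·ΣR = 286 × 0.8910 = 254.8 K
Heat flows outward, so T_out = T_in − ΔT = 290 − 254.8 = 35.2 °C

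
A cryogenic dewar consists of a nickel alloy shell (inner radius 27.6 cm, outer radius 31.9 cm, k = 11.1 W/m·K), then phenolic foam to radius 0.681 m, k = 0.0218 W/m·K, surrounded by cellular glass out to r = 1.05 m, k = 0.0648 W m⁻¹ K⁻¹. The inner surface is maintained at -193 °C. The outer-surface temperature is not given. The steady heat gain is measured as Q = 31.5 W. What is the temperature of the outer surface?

Series resistances:
  R_nickel alloy = (1/0.276 − 1/0.319)/(4πk) = 0.4884/(4π·11.1) = 0.003501 K/W
  R_phenolic foam = (1/0.319 − 1/0.681)/(4πk) = 1.666/(4π·0.0218) = 6.083 K/W
  R_cellular glass = (1/0.681 − 1/1.05)/(4πk) = 0.5160/(4π·0.0648) = 0.6337 K/W
ΣR = 6.720 K/W
ΔT = Q·ΣR = 31.5 × 6.720 = 211.7 K
Heat flows inward, so T_out = T_in + ΔT = -193 + 211.7 = 18.7 °C

T_out = 18.7 °C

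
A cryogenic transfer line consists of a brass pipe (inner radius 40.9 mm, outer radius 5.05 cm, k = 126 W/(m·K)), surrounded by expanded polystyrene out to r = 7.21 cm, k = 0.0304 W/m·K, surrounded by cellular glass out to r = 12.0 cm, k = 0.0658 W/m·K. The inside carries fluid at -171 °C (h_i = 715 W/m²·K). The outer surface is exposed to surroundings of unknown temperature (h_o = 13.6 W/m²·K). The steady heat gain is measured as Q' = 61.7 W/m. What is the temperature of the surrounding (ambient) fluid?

Sum the resistances:
  R'_conv,in = 1/(2πr h) = 1/(2π·0.0409·715) = 0.005442 m·K/W
  R'_brass = ln(0.0505/0.0409)/(2πk) = 0.2108/(2π·126) = 2.663×10^-4 m·K/W
  R'_expanded polystyrene = ln(0.0721/0.0505)/(2πk) = 0.3561/(2π·0.0304) = 1.864 m·K/W
  R'_cellular glass = ln(0.120/0.0721)/(2πk) = 0.5094/(2π·0.0658) = 1.232 m·K/W
  R'_conv,out = 1/(2πr h) = 1/(2π·0.120·13.6) = 0.09752 m·K/W
ΣR = 3.200 m·K/W
ΔT = Q'·ΣR = 61.7 × 3.200 = 197.4 K
Heat flows inward, so T_out = T_in + ΔT = -171 + 197.4 = 26.4 °C

T_out = 26.4 °C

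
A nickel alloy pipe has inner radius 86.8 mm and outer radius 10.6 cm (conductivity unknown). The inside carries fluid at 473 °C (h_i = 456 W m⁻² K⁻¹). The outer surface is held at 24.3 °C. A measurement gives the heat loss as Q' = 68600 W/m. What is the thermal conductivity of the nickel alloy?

ΣR = ΔT/Q' = |473 − 24.3|/68600 = 0.006541 m·K/W
Known resistances:
  R'_conv,in = 1/(2πr h) = 1/(2π·0.0868·456) = 0.004021 m·K/W
R_nickel alloy = ΣR − ΣR_known = 0.006541 − 0.004021 = 0.002520 m·K/W
ln(r₂/r₁)/(2πk) = 0.002520 ⇒ k = 0.1998/(2π·0.002520) = 12.6 W/m·K

k = 12.6 W/m·K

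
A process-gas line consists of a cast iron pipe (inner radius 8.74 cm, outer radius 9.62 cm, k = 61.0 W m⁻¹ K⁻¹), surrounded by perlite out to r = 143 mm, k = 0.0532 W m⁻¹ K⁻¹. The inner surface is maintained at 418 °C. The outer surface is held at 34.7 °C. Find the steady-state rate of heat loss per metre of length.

Series thermal resistances, inner to outer:
  R'_cast iron = ln(0.0962/0.0874)/(2πk) = 0.09593/(2π·61.0) = 2.503×10^-4 m·K/W
  R'_perlite = ln(0.143/0.0962)/(2πk) = 0.3964/(2π·0.0532) = 1.186 m·K/W
ΣR = 2.503×10^-4 + 1.186 = 1.186 m·K/W
Q' = ΔT/ΣR = (418 °C − 34.7 °C)/1.186 = 323 W/m

Q' = 323 W/m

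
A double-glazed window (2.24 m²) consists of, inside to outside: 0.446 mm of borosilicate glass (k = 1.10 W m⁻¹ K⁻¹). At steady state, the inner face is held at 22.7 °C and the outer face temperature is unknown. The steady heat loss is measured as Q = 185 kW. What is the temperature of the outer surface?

Series resistances:
  R_borosilicate glass = L/(kA) = 4.46×10^-4/(1.10·2.24) = 1.810×10^-4 K/W
ΣR = 1.810×10^-4 K/W
ΔT = Q·ΣR = 1.85×10^5 × 1.810×10^-4 = 33.48 K
Heat flows outward, so T_out = T_in − ΔT = 22.7 − 33.48 = -10.8 °C

T_out = -10.8 °C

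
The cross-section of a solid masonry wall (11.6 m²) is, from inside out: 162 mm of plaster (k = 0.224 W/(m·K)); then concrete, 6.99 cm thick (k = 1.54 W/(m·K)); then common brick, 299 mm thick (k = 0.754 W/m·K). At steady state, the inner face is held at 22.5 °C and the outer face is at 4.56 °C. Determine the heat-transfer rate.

Treat each layer as a resistance in series:
  R_plaster = L/(kA) = 0.162/(0.224·11.6) = 0.06235 K/W
  R_concrete = L/(kA) = 0.0699/(1.54·11.6) = 0.003913 K/W
  R_common brick = L/(kA) = 0.299/(0.754·11.6) = 0.03419 K/W
ΣR = 0.06235 + 0.003913 + 0.03419 = 0.1005 K/W
Q = ΔT/ΣR = (22.5 °C − 4.56 °C)/0.1005 = 179 W

Q = 179 W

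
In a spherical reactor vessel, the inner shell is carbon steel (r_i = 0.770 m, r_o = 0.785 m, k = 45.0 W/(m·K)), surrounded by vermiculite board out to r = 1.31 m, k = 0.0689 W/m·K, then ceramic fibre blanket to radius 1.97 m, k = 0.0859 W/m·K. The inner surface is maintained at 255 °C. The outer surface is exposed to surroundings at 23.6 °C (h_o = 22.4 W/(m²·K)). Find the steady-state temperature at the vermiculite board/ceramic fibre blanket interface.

Treat each layer as a resistance in series:
  R_carbon steel = (1/0.770 − 1/0.785)/(4πk) = 0.02482/(4π·45.0) = 4.388×10^-5 K/W
  R_vermiculite board = (1/0.785 − 1/1.31)/(4πk) = 0.5105/(4π·0.0689) = 0.5896 K/W
  R_ceramic fibre blanket = (1/1.31 − 1/1.97)/(4πk) = 0.2557/(4π·0.0859) = 0.2369 K/W
  R_conv,out = 1/(4πr²h) = 1/(4π·1.97²·22.4) = 9.154×10^-4 K/W
ΣR = 4.388×10^-5 + 0.5896 + 0.2369 + 9.154×10^-4 = 0.8275 K/W
Q = ΔT/ΣR = (255 °C − 23.6 °C)/0.8275 = 279.6 W
From the inner boundary to the vermiculite board/ceramic fibre blanket interface, ΣR_partial = 0.5896 K/W.
T_interface = T_in − Q·ΣR_partial = 255 °C − (279.6)(0.5896) = 90.1 °C

T = 90.1 °C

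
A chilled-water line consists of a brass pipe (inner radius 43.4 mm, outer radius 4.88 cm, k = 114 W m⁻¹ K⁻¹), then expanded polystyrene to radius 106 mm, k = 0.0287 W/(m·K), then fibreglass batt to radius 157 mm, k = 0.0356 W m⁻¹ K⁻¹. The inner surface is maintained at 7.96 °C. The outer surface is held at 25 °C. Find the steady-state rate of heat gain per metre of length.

Q' = 2.81 W/m

Series thermal resistances, inner to outer:
  R'_brass = ln(0.0488/0.0434)/(2πk) = 0.1173/(2π·114) = 1.637×10^-4 m·K/W
  R'_expanded polystyrene = ln(0.106/0.0488)/(2πk) = 0.7757/(2π·0.0287) = 4.302 m·K/W
  R'_fibreglass batt = ln(0.157/0.106)/(2πk) = 0.3928/(2π·0.0356) = 1.756 m·K/W
ΣR = 1.637×10^-4 + 4.302 + 1.756 = 6.058 m·K/W
Q' = ΔT/ΣR = (7.96 °C − 25 °C)/6.058 = -2.81 W/m
(Negative Q' ⇒ heat flows inward; heat gain = 2.81 W/m.)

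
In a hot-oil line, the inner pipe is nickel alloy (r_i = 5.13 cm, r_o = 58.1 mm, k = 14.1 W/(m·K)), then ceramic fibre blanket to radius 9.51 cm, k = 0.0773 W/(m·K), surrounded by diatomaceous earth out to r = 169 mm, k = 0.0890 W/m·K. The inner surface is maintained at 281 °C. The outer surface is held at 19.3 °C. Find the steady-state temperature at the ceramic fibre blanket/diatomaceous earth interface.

T = 151 °C

Treat each layer as a resistance in series:
  R'_nickel alloy = ln(0.0581/0.0513)/(2πk) = 0.1245/(2π·14.1) = 0.001405 m·K/W
  R'_ceramic fibre blanket = ln(0.0951/0.0581)/(2πk) = 0.4928/(2π·0.0773) = 1.015 m·K/W
  R'_diatomaceous earth = ln(0.169/0.0951)/(2πk) = 0.5750/(2π·0.0890) = 1.028 m·K/W
ΣR = 0.001405 + 1.015 + 1.028 = 2.044 m·K/W
Q' = ΔT/ΣR = (281 °C − 19.3 °C)/2.044 = 128.0 W/m
From the inner boundary to the ceramic fibre blanket/diatomaceous earth interface, ΣR_partial = 1.016 m·K/W.
T_interface = T_in − Q'·ΣR_partial = 281 °C − (128.0)(1.016) = 151 °C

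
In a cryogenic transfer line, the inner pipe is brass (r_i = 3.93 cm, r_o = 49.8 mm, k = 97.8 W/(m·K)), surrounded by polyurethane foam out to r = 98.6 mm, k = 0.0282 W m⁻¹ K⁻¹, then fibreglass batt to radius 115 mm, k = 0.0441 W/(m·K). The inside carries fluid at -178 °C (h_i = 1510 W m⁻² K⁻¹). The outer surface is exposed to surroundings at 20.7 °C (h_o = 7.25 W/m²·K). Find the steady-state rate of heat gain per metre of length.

Q' = 43.2 W/m

Treat each layer as a resistance in series:
  R'_conv,in = 1/(2πr h) = 1/(2π·0.0393·1510) = 0.002682 m·K/W
  R'_brass = ln(0.0498/0.0393)/(2πk) = 0.2368/(2π·97.8) = 3.853×10^-4 m·K/W
  R'_polyurethane foam = ln(0.0986/0.0498)/(2πk) = 0.6831/(2π·0.0282) = 3.855 m·K/W
  R'_fibreglass batt = ln(0.115/0.0986)/(2πk) = 0.1539/(2π·0.0441) = 0.5553 m·K/W
  R'_conv,out = 1/(2πr h) = 1/(2π·0.115·7.25) = 0.1909 m·K/W
ΣR = 0.002682 + 3.853×10^-4 + 3.855 + 0.5553 + 0.1909 = 4.604 m·K/W
Q' = ΔT/ΣR = (-178 °C − 20.7 °C)/4.604 = -43.2 W/m
(Negative Q' ⇒ heat flows inward; heat gain = 43.2 W/m.)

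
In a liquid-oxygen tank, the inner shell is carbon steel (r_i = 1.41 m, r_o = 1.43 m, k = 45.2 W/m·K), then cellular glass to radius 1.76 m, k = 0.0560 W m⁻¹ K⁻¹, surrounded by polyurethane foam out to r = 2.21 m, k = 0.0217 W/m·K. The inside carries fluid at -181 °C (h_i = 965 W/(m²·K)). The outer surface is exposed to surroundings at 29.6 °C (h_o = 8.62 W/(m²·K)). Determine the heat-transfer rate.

Q = 344 W

Treat each layer as a resistance in series:
  R_conv,in = 1/(4πr²h) = 1/(4π·1.41²·965) = 4.148×10^-5 K/W
  R_carbon steel = (1/1.41 − 1/1.43)/(4πk) = 0.009919/(4π·45.2) = 1.746×10^-5 K/W
  R_cellular glass = (1/1.43 − 1/1.76)/(4πk) = 0.1311/(4π·0.0560) = 0.1863 K/W
  R_polyurethane foam = (1/1.76 − 1/2.21)/(4πk) = 0.1157/(4π·0.0217) = 0.4243 K/W
  R_conv,out = 1/(4πr²h) = 1/(4π·2.21²·8.62) = 0.001890 K/W
ΣR = 4.148×10^-5 + 1.746×10^-5 + 0.1863 + 0.4243 + 0.001890 = 0.6125 K/W
Q = ΔT/ΣR = (-181 °C − 29.6 °C)/0.6125 = -344 W
(Negative Q ⇒ heat flows inward; heat gain = 344 W.)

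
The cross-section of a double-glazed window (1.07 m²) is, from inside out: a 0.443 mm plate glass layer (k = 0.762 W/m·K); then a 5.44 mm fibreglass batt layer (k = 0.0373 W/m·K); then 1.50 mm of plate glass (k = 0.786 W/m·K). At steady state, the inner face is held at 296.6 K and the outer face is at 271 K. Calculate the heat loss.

Q = 185 W

Treat each layer as a resistance in series:
  R_plate glass = L/(kA) = 4.43×10^-4/(0.762·1.07) = 5.433×10^-4 K/W
  R_fibreglass batt = L/(kA) = 0.00544/(0.0373·1.07) = 0.1363 K/W
  R_plate glass = L/(kA) = 0.00150/(0.786·1.07) = 0.001784 K/W
ΣR = 5.433×10^-4 + 0.1363 + 0.001784 = 0.1386 K/W
Q = ΔT/ΣR = (296.6 K − 271 K)/0.1386 = 185 W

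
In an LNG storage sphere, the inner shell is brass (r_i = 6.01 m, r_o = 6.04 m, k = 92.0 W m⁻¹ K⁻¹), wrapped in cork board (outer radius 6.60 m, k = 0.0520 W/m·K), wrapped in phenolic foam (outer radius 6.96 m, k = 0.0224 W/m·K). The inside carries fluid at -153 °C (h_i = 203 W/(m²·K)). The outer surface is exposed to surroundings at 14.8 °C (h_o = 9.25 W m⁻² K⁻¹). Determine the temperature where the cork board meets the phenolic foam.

T = -80.1 °C

Treat each layer as a resistance in series:
  R_conv,in = 1/(4πr²h) = 1/(4π·6.01²·203) = 1.085×10^-5 K/W
  R_brass = (1/6.01 − 1/6.04)/(4πk) = 8.264×10^-4/(4π·92.0) = 7.148×10^-7 K/W
  R_cork board = (1/6.04 − 1/6.60)/(4πk) = 0.01405/(4π·0.0520) = 0.02150 K/W
  R_phenolic foam = (1/6.60 − 1/6.96)/(4πk) = 0.007837/(4π·0.0224) = 0.02784 K/W
  R_conv,out = 1/(4πr²h) = 1/(4π·6.96²·9.25) = 1.776×10^-4 K/W
ΣR = 1.085×10^-5 + 7.148×10^-7 + 0.02150 + 0.02784 + 1.776×10^-4 = 0.04953 K/W
Q = ΔT/ΣR = (-153 °C − 14.8 °C)/0.04953 = -3388 W
From the inner boundary to the cork board/phenolic foam interface, ΣR_partial = 0.02151 K/W.
T_interface = T_in − Q·ΣR_partial = -153 °C − (-3388)(0.02151) = -80.1 °C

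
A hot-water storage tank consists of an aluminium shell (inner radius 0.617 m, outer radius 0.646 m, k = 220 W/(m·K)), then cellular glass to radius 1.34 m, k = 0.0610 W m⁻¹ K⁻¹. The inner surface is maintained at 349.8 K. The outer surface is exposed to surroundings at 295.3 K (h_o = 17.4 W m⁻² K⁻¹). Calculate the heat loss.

Series thermal resistances, inner to outer:
  R_aluminium = (1/0.617 − 1/0.646)/(4πk) = 0.07276/(4π·220) = 2.632×10^-5 K/W
  R_cellular glass = (1/0.646 − 1/1.34)/(4πk) = 0.8017/(4π·0.0610) = 1.046 K/W
  R_conv,out = 1/(4πr²h) = 1/(4π·1.34²·17.4) = 0.002547 K/W
ΣR = 2.632×10^-5 + 1.046 + 0.002547 = 1.049 K/W
Q = ΔT/ΣR = (349.8 K − 295.3 K)/1.049 = 52.0 W

Q = 52.0 W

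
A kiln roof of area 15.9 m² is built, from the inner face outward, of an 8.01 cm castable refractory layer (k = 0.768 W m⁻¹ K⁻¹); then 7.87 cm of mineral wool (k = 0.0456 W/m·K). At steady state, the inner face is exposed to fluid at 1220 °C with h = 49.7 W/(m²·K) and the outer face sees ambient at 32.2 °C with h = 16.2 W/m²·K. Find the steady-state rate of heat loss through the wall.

Series thermal resistances, inner to outer:
  R_conv,in = 1/(hA) = 1/(49.7·15.9) = 0.001265 K/W
  R_castable refractory = L/(kA) = 0.0801/(0.768·15.9) = 0.006560 K/W
  R_mineral wool = L/(kA) = 0.0787/(0.0456·15.9) = 0.1085 K/W
  R_conv,out = 1/(hA) = 1/(16.2·15.9) = 0.003882 K/W
ΣR = 0.001265 + 0.006560 + 0.1085 + 0.003882 = 0.1202 K/W
Q = ΔT/ΣR = (1220 °C − 32.2 °C)/0.1202 = 9880 W

Q = 9.88 kW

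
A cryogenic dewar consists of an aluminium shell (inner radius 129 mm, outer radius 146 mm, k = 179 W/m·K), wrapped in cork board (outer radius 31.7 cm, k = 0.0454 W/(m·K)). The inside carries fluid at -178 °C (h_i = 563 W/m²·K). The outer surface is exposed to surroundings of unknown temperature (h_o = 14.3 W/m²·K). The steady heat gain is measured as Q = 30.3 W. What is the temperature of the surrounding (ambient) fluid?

Sum the resistances:
  R_conv,in = 1/(4πr²h) = 1/(4π·0.129²·563) = 0.008494 K/W
  R_aluminium = (1/0.129 − 1/0.146)/(4πk) = 0.9026/(4π·179) = 4.013×10^-4 K/W
  R_cork board = (1/0.146 − 1/0.317)/(4πk) = 3.695/(4π·0.0454) = 6.476 K/W
  R_conv,out = 1/(4πr²h) = 1/(4π·0.317²·14.3) = 0.05538 K/W
ΣR = 6.540 K/W
ΔT = Q·ΣR = 30.3 × 6.540 = 198.2 K
Heat flows inward, so T_out = T_in + ΔT = -178 + 198.2 = 20.2 °C

T_out = 20.2 °C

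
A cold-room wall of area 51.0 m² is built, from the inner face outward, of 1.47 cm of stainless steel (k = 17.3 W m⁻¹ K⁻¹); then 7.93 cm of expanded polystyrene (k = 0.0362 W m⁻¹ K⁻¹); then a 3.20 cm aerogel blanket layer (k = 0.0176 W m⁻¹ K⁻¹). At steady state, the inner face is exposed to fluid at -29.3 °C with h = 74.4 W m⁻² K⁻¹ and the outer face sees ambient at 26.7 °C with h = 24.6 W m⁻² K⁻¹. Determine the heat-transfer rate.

Series thermal resistances, inner to outer:
  R_conv,in = 1/(hA) = 1/(74.4·51.0) = 2.635×10^-4 K/W
  R_stainless steel = L/(kA) = 0.0147/(17.3·51.0) = 1.666×10^-5 K/W
  R_expanded polystyrene = L/(kA) = 0.0793/(0.0362·51.0) = 0.04295 K/W
  R_aerogel blanket = L/(kA) = 0.0320/(0.0176·51.0) = 0.03565 K/W
  R_conv,out = 1/(hA) = 1/(24.6·51.0) = 7.971×10^-4 K/W
ΣR = 2.635×10^-4 + 1.666×10^-5 + 0.04295 + 0.03565 + 7.971×10^-4 = 0.07968 K/W
Q = ΔT/ΣR = (-29.3 °C − 26.7 °C)/0.07968 = -703 W
(Negative Q ⇒ heat flows inward; heat gain = 703 W.)

Q = 703 W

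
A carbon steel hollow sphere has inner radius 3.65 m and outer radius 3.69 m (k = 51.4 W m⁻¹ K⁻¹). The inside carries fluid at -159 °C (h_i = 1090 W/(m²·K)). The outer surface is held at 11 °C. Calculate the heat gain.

Q = 1.69×10^7 W

Series thermal resistances, inner to outer:
  R_conv,in = 1/(4πr²h) = 1/(4π·3.65²·1090) = 5.480×10^-6 K/W
  R_carbon steel = (1/3.65 − 1/3.69)/(4πk) = 0.002970/(4π·51.4) = 4.598×10^-6 K/W
ΣR = 5.480×10^-6 + 4.598×10^-6 = 1.008×10^-5 K/W
Q = ΔT/ΣR = (-159 °C − 11 °C)/1.008×10^-5 = -1.69×10^7 W
(Negative Q ⇒ heat flows inward; heat gain = 1.69×10^7 W.)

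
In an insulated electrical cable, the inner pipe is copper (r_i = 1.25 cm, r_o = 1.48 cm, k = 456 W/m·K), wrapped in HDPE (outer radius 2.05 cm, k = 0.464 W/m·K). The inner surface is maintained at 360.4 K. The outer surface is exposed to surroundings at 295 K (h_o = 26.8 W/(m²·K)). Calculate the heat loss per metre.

Q' = 163 W/m

Series thermal resistances, inner to outer:
  R'_copper = ln(0.0148/0.0125)/(2πk) = 0.1689/(2π·456) = 5.895×10^-5 m·K/W
  R'_HDPE = ln(0.0205/0.0148)/(2πk) = 0.3258/(2π·0.464) = 0.1118 m·K/W
  R'_conv,out = 1/(2πr h) = 1/(2π·0.0205·26.8) = 0.2897 m·K/W
ΣR = 5.895×10^-5 + 0.1118 + 0.2897 = 0.4016 m·K/W
Q' = ΔT/ΣR = (360.4 K − 295 K)/0.4016 = 163 W/m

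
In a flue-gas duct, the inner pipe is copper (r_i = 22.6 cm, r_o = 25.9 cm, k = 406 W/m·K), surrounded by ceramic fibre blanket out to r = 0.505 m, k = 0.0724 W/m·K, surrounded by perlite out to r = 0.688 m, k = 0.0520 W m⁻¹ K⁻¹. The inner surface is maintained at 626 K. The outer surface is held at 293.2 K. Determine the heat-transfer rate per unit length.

Q' = 138 W/m

Resistance network (inner→outer):
  R'_copper = ln(0.259/0.226)/(2πk) = 0.1363/(2π·406) = 5.343×10^-5 m·K/W
  R'_ceramic fibre blanket = ln(0.505/0.259)/(2πk) = 0.6677/(2π·0.0724) = 1.468 m·K/W
  R'_perlite = ln(0.688/0.505)/(2πk) = 0.3092/(2π·0.0520) = 0.9465 m·K/W
ΣR = 5.343×10^-5 + 1.468 + 0.9465 = 2.415 m·K/W
Q' = ΔT/ΣR = (626 K − 293.2 K)/2.415 = 138 W/m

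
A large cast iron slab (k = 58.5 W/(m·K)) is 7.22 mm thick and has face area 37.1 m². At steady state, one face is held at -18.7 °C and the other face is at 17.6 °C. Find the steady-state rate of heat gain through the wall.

Q = kA·ΔT/L = 58.5 × 37.1 × |-18.7 °C − 17.6 °C| / 0.00722 = 1.09×10^7 W

Q = 10900 kW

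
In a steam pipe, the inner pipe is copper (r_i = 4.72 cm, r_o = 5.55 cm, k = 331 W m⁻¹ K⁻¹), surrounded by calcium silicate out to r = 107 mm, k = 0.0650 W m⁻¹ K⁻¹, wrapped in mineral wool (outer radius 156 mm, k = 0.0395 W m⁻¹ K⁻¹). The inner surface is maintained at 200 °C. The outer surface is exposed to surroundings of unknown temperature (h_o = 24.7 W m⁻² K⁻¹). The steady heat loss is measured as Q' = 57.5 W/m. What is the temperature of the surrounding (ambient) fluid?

Sum the resistances:
  R'_copper = ln(0.0555/0.0472)/(2πk) = 0.1620/(2π·331) = 7.789×10^-5 m·K/W
  R'_calcium silicate = ln(0.107/0.0555)/(2πk) = 0.6564/(2π·0.0650) = 1.607 m·K/W
  R'_mineral wool = ln(0.156/0.107)/(2πk) = 0.3770/(2π·0.0395) = 1.519 m·K/W
  R'_conv,out = 1/(2πr h) = 1/(2π·0.156·24.7) = 0.04130 m·K/W
ΣR = 3.168 m·K/W
ΔT = Q'·ΣR = 57.5 × 3.168 = 182.2 K
Heat flows outward, so T_out = T_in − ΔT = 200 − 182.2 = 17.8 °C

T_out = 17.8 °C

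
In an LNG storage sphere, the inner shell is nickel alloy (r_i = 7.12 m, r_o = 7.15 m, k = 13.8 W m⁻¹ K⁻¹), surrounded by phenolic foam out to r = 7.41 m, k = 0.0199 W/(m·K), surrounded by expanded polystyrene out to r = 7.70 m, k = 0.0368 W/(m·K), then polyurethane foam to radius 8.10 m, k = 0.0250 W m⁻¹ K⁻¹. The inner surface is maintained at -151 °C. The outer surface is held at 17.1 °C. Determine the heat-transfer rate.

Q = 3290 W

Series thermal resistances, inner to outer:
  R_nickel alloy = (1/7.12 − 1/7.15)/(4πk) = 5.893×10^-4/(4π·13.8) = 3.398×10^-6 K/W
  R_phenolic foam = (1/7.15 − 1/7.41)/(4πk) = 0.004907/(4π·0.0199) = 0.01962 K/W
  R_expanded polystyrene = (1/7.41 − 1/7.70)/(4πk) = 0.005083/(4π·0.0368) = 0.01099 K/W
  R_polyurethane foam = (1/7.70 − 1/8.10)/(4πk) = 0.006413/(4π·0.0250) = 0.02041 K/W
ΣR = 3.398×10^-6 + 0.01962 + 0.01099 + 0.02041 = 0.05102 K/W
Q = ΔT/ΣR = (-151 °C − 17.1 °C)/0.05102 = -3290 W
(Negative Q ⇒ heat flows inward; heat gain = 3290 W.)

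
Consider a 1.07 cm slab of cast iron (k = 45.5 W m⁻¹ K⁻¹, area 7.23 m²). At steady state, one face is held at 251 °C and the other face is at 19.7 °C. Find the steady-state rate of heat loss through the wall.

Q = 7.11×10^6 W

Q = kA·ΔT/L = 45.5 × 7.23 × |251 °C − 19.7 °C| / 0.0107 = 7.11×10^6 W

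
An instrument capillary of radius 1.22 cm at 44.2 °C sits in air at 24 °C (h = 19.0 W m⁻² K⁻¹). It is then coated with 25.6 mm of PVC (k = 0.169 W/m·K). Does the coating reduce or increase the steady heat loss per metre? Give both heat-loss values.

reduces: 29.4 → 15.7 W/m

Critical radius for a cylinder: r_cr = k/h = 0.00889 m = 0.889 cm.
Outer radius after coating: r₂ = 0.0122 + 0.0256 = 0.0378 m.
Since r₁ ≥ r_cr, any added insulation reduces the heat loss.
Bare: R = 1/(2πr₁h) = 0.6866 m·K/W; Q = 20.2/0.6866 = 29.4 W/m.
Coated: R = R_cond + R_conv = 1.287 m·K/W; Q = 20.2/1.287 = 15.7 W/m.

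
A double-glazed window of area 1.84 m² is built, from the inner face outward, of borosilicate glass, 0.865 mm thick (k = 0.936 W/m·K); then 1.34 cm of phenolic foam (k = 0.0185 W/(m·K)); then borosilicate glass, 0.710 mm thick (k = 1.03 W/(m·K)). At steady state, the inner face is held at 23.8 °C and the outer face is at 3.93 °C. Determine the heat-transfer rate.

Treat each layer as a resistance in series:
  R_borosilicate glass = L/(kA) = 8.65×10^-4/(0.936·1.84) = 5.023×10^-4 K/W
  R_phenolic foam = L/(kA) = 0.0134/(0.0185·1.84) = 0.3937 K/W
  R_borosilicate glass = L/(kA) = 7.10×10^-4/(1.03·1.84) = 3.746×10^-4 K/W
ΣR = 5.023×10^-4 + 0.3937 + 3.746×10^-4 = 0.3946 K/W
Q = ΔT/ΣR = (23.8 °C − 3.93 °C)/0.3946 = 50.4 W

Q = 50.4 W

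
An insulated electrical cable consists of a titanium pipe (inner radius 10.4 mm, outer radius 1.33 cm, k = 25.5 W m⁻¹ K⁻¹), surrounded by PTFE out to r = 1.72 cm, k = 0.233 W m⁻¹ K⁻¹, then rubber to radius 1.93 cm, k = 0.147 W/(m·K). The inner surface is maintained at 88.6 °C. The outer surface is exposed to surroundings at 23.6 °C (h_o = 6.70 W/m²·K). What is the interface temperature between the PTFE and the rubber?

T = 81.1 °C

Treat each layer as a resistance in series:
  R'_titanium = ln(0.0133/0.0104)/(2πk) = 0.2460/(2π·25.5) = 0.001535 m·K/W
  R'_PTFE = ln(0.0172/0.0133)/(2πk) = 0.2571/(2π·0.233) = 0.1756 m·K/W
  R'_rubber = ln(0.0193/0.0172)/(2πk) = 0.1152/(2π·0.147) = 0.1247 m·K/W
  R'_conv,out = 1/(2πr h) = 1/(2π·0.0193·6.70) = 1.231 m·K/W
ΣR = 0.001535 + 0.1756 + 0.1247 + 1.231 = 1.533 m·K/W
Q' = ΔT/ΣR = (88.6 °C − 23.6 °C)/1.533 = 42.40 W/m
From the inner boundary to the PTFE/rubber interface, ΣR_partial = 0.1771 m·K/W.
T_interface = T_in − Q'·ΣR_partial = 88.6 °C − (42.40)(0.1771) = 81.1 °C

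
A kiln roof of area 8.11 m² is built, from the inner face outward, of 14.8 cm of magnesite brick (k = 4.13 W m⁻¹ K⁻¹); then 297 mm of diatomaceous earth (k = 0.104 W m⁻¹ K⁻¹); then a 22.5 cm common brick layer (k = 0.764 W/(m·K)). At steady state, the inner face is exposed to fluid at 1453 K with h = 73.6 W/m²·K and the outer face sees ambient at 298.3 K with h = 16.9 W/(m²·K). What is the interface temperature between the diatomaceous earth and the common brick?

T = 424 K

Series thermal resistances, inner to outer:
  R_conv,in = 1/(hA) = 1/(73.6·8.11) = 0.001675 K/W
  R_magnesite brick = L/(kA) = 0.148/(4.13·8.11) = 0.004419 K/W
  R_diatomaceous earth = L/(kA) = 0.297/(0.104·8.11) = 0.3521 K/W
  R_common brick = L/(kA) = 0.225/(0.764·8.11) = 0.03631 K/W
  R_conv,out = 1/(hA) = 1/(16.9·8.11) = 0.007296 K/W
ΣR = 0.001675 + 0.004419 + 0.3521 + 0.03631 + 0.007296 = 0.4018 K/W
Q = ΔT/ΣR = (1453 K − 298.3 K)/0.4018 = 2874 W
From the inner boundary to the diatomaceous earth/common brick interface, ΣR_partial = 0.3582 K/W.
T_interface = T_in − Q·ΣR_partial = 1453 K − (2874)(0.3582) = 424 K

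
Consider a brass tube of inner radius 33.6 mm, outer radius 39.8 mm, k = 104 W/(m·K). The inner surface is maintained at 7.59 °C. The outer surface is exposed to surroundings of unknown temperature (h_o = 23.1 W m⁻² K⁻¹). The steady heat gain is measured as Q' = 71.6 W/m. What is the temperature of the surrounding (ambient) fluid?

Sum the resistances:
  R'_brass = ln(0.0398/0.0336)/(2πk) = 0.1693/(2π·104) = 2.591×10^-4 m·K/W
  R'_conv,out = 1/(2πr h) = 1/(2π·0.0398·23.1) = 0.1731 m·K/W
ΣR = 0.1734 m·K/W
ΔT = Q'·ΣR = 71.6 × 0.1734 = 12.42 K
Heat flows inward, so T_out = T_in + ΔT = 7.59 + 12.42 = 20.0 °C

T_out = 20.0 °C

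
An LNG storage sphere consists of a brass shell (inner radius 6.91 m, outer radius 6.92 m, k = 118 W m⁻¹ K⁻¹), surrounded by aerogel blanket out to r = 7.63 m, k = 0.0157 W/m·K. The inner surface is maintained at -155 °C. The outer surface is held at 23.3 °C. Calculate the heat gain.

Q = 2.62 kW

Series thermal resistances, inner to outer:
  R_brass = (1/6.91 − 1/6.92)/(4πk) = 2.091×10^-4/(4π·118) = 1.410×10^-7 K/W
  R_aerogel blanket = (1/6.92 − 1/7.63)/(4πk) = 0.01345/(4π·0.0157) = 0.06816 K/W
ΣR = 1.410×10^-7 + 0.06816 = 0.06816 K/W
Q = ΔT/ΣR = (-155 °C − 23.3 °C)/0.06816 = -2620 W
(Negative Q ⇒ heat flows inward; heat gain = 2620 W.)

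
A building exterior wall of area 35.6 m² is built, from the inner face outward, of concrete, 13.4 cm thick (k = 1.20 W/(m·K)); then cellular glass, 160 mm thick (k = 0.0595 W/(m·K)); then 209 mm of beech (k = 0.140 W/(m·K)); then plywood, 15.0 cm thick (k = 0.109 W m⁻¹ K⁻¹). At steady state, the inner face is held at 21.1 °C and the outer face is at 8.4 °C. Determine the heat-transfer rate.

Q = 79.7 W

Series thermal resistances, inner to outer:
  R_concrete = L/(kA) = 0.134/(1.20·35.6) = 0.003137 K/W
  R_cellular glass = L/(kA) = 0.160/(0.0595·35.6) = 0.07554 K/W
  R_beech = L/(kA) = 0.209/(0.140·35.6) = 0.04193 K/W
  R_plywood = L/(kA) = 0.150/(0.109·35.6) = 0.03866 K/W
ΣR = 0.003137 + 0.07554 + 0.04193 + 0.03866 = 0.1593 K/W
Q = ΔT/ΣR = (21.1 °C − 8.4 °C)/0.1593 = 79.7 W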